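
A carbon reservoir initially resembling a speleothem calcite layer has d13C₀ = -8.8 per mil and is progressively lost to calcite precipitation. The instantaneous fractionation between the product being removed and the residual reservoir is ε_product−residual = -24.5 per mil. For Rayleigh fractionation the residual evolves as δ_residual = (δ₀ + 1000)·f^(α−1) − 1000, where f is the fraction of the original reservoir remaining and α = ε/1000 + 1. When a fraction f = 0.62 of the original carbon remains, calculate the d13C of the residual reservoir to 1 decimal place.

2.9 per mil

Rayleigh residual: δ_res = (δ₀ + 1000)·f^(α−1) − 1000
α = ε/1000 + 1 = 0.97550, so α − 1 = -0.02450
f^(α−1) = 0.62^(-0.02450) = 1.011781
δ_res = (-8.8 + 1000) × 1.011781 − 1000 = 1002.877 − 1000 = 2.88 per mil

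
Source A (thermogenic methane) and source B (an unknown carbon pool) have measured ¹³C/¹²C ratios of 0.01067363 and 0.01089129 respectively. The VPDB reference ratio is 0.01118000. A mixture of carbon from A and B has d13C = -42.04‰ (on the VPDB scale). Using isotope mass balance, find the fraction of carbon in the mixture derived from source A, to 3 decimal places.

0.833

δ_A = (0.01067363/0.01118000 − 1)×1000 = (0.954708 − 1)×1000 = -45.292‰
δ_B = (0.01089129/0.01118000 − 1)×1000 = (0.974176 − 1)×1000 = -25.824‰
f_A = (δ_mix − δ_B)/(δ_A − δ_B) = (-42.04 − (-25.824))/(-45.292 − (-25.824))
f_A = -16.216 / -19.469 = 0.8329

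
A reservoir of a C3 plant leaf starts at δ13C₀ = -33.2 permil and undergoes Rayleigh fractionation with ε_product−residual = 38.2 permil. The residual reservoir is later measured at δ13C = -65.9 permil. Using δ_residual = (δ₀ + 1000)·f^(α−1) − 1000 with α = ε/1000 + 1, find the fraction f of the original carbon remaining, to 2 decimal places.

α − 1 = ε/1000 = 0.0382
(δ_res + 1000)/(δ₀ + 1000) = (-65.9 + 1000)/(-33.2 + 1000) = 934.1/966.8 = 0.966177
f = 0.966177^(1/0.0382) = exp(ln(0.966177)/0.0382) = exp(-0.03441/0.0382)
f = exp(-0.9007) = 0.4063

0.41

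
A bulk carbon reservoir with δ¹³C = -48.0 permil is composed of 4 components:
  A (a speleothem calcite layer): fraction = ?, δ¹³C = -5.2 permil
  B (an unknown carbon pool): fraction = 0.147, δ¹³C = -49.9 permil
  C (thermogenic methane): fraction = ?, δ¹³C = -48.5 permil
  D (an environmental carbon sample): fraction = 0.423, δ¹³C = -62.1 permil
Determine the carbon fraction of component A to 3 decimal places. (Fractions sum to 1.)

Let f_A and f_C be the unknown fractions; fractions sum to 1 so f_A + f_C = 0.430.
Mass balance: Σ fᵢ·δᵢ = δ_bulk ⇒ f_A·(-5.2) + f_C·(-48.5) = -48.0 − (-33.604) = -14.396
Substitute f_C = 0.430 − f_A:
f_A·(-5.2 − -48.5) = -14.396 − 0.430×(-48.5) = 6.459
f_A = 6.459 / 43.3 = 0.1492

0.149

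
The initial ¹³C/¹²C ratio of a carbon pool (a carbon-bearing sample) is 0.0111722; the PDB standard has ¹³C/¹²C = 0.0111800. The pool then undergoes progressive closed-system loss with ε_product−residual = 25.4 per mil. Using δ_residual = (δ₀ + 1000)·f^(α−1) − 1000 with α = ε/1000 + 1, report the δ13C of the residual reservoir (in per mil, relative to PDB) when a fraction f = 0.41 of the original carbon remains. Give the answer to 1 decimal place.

δ₀ = (0.0111722/0.0111800 − 1)×1000 = (0.999302 − 1)×1000 = -0.698 per mil
α − 1 = ε/1000 = 0.0254
f^(α−1) = 0.41^(0.0254) = 0.977608
δ_res = (-0.698 + 1000) × 0.977608 − 1000 = 976.926 − 1000 = -23.07 per mil

-23.1 per mil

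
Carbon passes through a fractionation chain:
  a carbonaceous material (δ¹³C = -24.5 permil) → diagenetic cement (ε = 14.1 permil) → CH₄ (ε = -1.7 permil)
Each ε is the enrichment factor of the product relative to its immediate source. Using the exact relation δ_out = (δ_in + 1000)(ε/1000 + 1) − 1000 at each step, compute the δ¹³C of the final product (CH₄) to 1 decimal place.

step 1: δ = (-24.50 + 1000)·(14.1/1000 + 1) − 1000 = -10.75 permil
step 2: δ = (-10.75 + 1000)·(-1.7/1000 + 1) − 1000 = -12.43 permil

-12.4 permil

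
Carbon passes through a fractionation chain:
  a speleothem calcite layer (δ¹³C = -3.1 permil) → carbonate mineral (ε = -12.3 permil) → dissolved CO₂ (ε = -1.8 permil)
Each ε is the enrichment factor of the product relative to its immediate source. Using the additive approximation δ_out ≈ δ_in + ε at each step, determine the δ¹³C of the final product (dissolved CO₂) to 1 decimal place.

step 1: δ ≈ -3.1 + (-12.3) = -15.4 permil
step 2: δ ≈ -15.4 + (-1.8) = -17.2 permil

-17.2 permil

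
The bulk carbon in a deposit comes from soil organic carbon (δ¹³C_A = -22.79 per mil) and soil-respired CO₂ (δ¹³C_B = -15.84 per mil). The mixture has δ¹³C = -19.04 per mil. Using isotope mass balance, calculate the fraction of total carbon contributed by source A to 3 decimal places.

0.460

δ_mix = f_A·δ_A + (1 − f_A)·δ_B  ⇒  f_A = (δ_mix − δ_B)/(δ_A − δ_B)
f_A = (-19.04 − (-15.84)) / (-22.79 − (-15.84))
f_A = -3.20 / -6.95 = 0.4604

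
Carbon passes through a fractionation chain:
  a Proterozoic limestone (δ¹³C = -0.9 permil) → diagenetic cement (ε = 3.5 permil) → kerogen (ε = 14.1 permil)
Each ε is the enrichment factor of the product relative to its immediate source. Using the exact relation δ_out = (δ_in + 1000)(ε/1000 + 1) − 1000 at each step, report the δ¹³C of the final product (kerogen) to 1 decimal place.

16.7 permil

step 1: δ = (-0.90 + 1000)·(3.5/1000 + 1) − 1000 = 2.60 permil
step 2: δ = (2.60 + 1000)·(14.1/1000 + 1) − 1000 = 16.73 permil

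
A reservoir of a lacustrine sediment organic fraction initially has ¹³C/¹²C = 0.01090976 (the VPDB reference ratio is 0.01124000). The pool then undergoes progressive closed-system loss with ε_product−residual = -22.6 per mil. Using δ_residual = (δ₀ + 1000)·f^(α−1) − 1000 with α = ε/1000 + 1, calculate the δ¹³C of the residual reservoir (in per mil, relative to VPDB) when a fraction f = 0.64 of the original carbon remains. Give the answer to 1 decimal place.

-19.5 per mil

δ₀ = (0.01090976/0.01124000 − 1)×1000 = (0.970619 − 1)×1000 = -29.381 per mil
α − 1 = ε/1000 = -0.0226
f^(α−1) = 0.64^(-0.0226) = 1.010137
δ_res = (-29.381 + 1000) × 1.010137 − 1000 = 980.459 − 1000 = -19.54 per mil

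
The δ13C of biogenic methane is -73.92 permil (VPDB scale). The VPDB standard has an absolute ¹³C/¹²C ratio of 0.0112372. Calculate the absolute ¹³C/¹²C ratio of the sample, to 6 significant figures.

0.0104065

R_sample = R_standard × (δ13C/1000 + 1)
R_sample = 0.0112372 × (-73.92/1000 + 1) = 0.0112372 × 0.926080
R_sample = 0.0104065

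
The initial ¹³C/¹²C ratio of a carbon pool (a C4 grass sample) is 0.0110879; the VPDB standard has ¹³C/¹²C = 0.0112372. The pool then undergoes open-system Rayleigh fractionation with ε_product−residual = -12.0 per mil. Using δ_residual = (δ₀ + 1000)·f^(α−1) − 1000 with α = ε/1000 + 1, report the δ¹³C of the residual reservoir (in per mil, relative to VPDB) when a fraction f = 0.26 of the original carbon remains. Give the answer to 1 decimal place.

δ₀ = (0.0110879/0.0112372 − 1)×1000 = (0.986714 − 1)×1000 = -13.286 per mil
α − 1 = ε/1000 = -0.0120
f^(α−1) = 0.26^(-0.0120) = 1.016296
δ_res = (-13.286 + 1000) × 1.016296 − 1000 = 1002.793 − 1000 = 2.79 per mil

2.8 per mil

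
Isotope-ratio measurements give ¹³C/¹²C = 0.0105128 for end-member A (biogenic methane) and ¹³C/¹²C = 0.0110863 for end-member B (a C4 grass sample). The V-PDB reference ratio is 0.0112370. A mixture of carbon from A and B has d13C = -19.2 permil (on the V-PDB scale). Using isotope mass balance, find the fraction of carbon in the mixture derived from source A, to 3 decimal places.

δ_A = (0.0105128/0.0112370 − 1)×1000 = (0.935552 − 1)×1000 = -64.448 permil
δ_B = (0.0110863/0.0112370 − 1)×1000 = (0.986589 − 1)×1000 = -13.411 permil
f_A = (δ_mix − δ_B)/(δ_A − δ_B) = (-19.2 − (-13.411))/(-64.448 − (-13.411))
f_A = -5.789 / -51.037 = 0.1134

0.113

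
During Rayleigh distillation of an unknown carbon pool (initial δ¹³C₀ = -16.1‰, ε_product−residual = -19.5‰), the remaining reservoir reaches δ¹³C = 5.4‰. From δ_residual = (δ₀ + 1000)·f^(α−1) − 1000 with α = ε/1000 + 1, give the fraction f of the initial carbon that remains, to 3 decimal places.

0.330

α − 1 = ε/1000 = -0.0195
(δ_res + 1000)/(δ₀ + 1000) = (5.4 + 1000)/(-16.1 + 1000) = 1005.4/983.9 = 1.021852
f = 1.021852^(1/-0.0195) = exp(ln(1.021852)/-0.0195) = exp(0.02162/-0.0195)
f = exp(-1.1085) = 0.3300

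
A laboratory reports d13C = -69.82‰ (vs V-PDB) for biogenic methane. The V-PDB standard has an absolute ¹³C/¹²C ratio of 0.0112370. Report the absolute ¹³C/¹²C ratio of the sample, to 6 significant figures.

R_sample = R_standard × (d13C/1000 + 1)
R_sample = 0.0112370 × (-69.82/1000 + 1) = 0.0112370 × 0.930180
R_sample = 0.0104524

0.0104524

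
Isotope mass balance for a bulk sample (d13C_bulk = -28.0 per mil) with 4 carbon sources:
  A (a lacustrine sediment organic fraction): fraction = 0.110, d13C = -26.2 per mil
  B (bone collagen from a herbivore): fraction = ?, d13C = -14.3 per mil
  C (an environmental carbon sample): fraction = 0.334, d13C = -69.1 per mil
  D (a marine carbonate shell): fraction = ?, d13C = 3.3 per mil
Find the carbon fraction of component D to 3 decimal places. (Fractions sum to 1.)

Let f_D and f_B be the unknown fractions; fractions sum to 1 so f_D + f_B = 0.556.
Mass balance: Σ fᵢ·δᵢ = δ_bulk ⇒ f_D·(3.3) + f_B·(-14.3) = -28.0 − (-25.961) = -2.039
Substitute f_B = 0.556 − f_D:
f_D·(3.3 − -14.3) = -2.039 − 0.556×(-14.3) = 5.912
f_D = 5.912 / 17.6 = 0.3359

0.336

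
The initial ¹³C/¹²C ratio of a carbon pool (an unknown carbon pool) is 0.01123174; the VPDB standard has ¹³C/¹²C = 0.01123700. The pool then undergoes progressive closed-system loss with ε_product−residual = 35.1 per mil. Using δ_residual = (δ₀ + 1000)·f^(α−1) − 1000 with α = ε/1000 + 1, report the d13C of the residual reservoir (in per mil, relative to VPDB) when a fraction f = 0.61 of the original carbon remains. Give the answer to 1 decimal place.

-17.7 per mil

δ₀ = (0.01123174/0.01123700 − 1)×1000 = (0.999532 − 1)×1000 = -0.468 per mil
α − 1 = ε/1000 = 0.0351
f^(α−1) = 0.61^(0.0351) = 0.982800
δ_res = (-0.468 + 1000) × 0.982800 − 1000 = 982.340 − 1000 = -17.66 per mil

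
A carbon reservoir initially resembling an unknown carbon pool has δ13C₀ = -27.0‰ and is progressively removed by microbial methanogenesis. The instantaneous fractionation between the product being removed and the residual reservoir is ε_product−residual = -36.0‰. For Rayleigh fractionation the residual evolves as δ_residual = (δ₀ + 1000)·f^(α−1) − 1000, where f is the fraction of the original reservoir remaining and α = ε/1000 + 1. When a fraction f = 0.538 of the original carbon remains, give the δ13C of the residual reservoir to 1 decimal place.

Rayleigh residual: δ_res = (δ₀ + 1000)·f^(α−1) − 1000
α = ε/1000 + 1 = 0.96400, so α − 1 = -0.03600
f^(α−1) = 0.538^(-0.03600) = 1.022567
δ_res = (-27.0 + 1000) × 1.022567 − 1000 = 994.958 − 1000 = -5.04‰

-5.0‰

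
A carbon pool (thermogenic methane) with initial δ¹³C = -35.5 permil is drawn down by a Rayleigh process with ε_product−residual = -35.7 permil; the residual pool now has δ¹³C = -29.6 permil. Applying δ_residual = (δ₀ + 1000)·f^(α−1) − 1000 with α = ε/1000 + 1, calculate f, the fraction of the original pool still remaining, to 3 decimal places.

0.843

α − 1 = ε/1000 = -0.0357
(δ_res + 1000)/(δ₀ + 1000) = (-29.6 + 1000)/(-35.5 + 1000) = 970.4/964.5 = 1.006117
f = 1.006117^(1/-0.0357) = exp(ln(1.006117)/-0.0357) = exp(0.00610/-0.0357)
f = exp(-0.1708) = 0.8430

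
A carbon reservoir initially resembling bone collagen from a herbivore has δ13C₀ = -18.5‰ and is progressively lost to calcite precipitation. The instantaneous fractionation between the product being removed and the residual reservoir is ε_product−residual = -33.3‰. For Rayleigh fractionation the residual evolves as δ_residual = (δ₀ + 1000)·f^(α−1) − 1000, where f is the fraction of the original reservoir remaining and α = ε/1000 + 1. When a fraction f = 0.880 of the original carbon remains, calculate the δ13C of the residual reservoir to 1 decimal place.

-14.3‰

Rayleigh residual: δ_res = (δ₀ + 1000)·f^(α−1) − 1000
α = ε/1000 + 1 = 0.96670, so α − 1 = -0.03330
f^(α−1) = 0.880^(-0.03330) = 1.004266
δ_res = (-18.5 + 1000) × 1.004266 − 1000 = 985.687 − 1000 = -14.31‰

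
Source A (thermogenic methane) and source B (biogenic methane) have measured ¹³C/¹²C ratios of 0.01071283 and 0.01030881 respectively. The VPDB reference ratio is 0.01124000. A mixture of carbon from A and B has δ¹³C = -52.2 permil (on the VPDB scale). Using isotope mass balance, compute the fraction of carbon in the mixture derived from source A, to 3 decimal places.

δ_A = (0.01071283/0.01124000 − 1)×1000 = (0.953099 − 1)×1000 = -46.901 permil
δ_B = (0.01030881/0.01124000 − 1)×1000 = (0.917154 − 1)×1000 = -82.846 permil
f_A = (δ_mix − δ_B)/(δ_A − δ_B) = (-52.2 − (-82.846))/(-46.901 − (-82.846))
f_A = 30.646 / 35.945 = 0.8526

0.853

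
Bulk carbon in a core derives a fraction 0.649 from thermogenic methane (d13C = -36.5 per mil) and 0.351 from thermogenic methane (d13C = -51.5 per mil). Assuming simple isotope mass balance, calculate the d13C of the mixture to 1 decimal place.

δ_mix = f_A·δ_A + f_B·δ_B
δ_mix = 0.649 × (-36.5) + 0.351 × (-51.5)
δ_mix = -23.69 + -18.08 = -41.77 per mil

-41.8 per mil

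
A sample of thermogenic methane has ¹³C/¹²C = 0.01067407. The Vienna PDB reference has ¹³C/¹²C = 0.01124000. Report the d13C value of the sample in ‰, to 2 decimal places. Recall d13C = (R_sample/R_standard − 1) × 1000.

d13C = (R_sample / R_standard − 1) × 1000
R_sample / R_standard = 0.01067407 / 0.01124000 = 0.949650
d13C = (0.949650 − 1) × 1000 = -50.350‰

-50.35‰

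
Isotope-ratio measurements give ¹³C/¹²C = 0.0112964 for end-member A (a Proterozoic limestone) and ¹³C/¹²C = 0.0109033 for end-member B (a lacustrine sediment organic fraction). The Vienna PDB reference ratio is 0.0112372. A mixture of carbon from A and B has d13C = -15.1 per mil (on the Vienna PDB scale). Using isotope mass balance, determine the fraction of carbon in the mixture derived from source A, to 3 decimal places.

0.418

δ_A = (0.0112964/0.0112372 − 1)×1000 = (1.005268 − 1)×1000 = 5.268 per mil
δ_B = (0.0109033/0.0112372 − 1)×1000 = (0.970286 − 1)×1000 = -29.714 per mil
f_A = (δ_mix − δ_B)/(δ_A − δ_B) = (-15.1 − (-29.714))/(5.268 − (-29.714))
f_A = 14.614 / 34.982 = 0.4178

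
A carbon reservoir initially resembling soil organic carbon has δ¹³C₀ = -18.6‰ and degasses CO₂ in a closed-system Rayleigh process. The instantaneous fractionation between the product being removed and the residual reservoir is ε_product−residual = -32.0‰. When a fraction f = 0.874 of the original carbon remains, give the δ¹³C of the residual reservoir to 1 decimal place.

Rayleigh residual: δ_res = (δ₀ + 1000)·f^(α−1) − 1000
α = ε/1000 + 1 = 0.96800, so α − 1 = -0.03200
f^(α−1) = 0.874^(-0.03200) = 1.004319
δ_res = (-18.6 + 1000) × 1.004319 − 1000 = 985.639 − 1000 = -14.36‰

-14.4‰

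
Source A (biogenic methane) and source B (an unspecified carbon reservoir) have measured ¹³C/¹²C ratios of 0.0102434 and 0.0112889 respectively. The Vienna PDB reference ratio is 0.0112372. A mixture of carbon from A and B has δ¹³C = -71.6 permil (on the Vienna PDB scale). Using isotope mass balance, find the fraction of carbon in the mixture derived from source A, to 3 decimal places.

0.819

δ_A = (0.0102434/0.0112372 − 1)×1000 = (0.911562 − 1)×1000 = -88.438 permil
δ_B = (0.0112889/0.0112372 − 1)×1000 = (1.004601 − 1)×1000 = 4.601 permil
f_A = (δ_mix − δ_B)/(δ_A − δ_B) = (-71.6 − (4.601))/(-88.438 − (4.601))
f_A = -76.201 / -93.039 = 0.8190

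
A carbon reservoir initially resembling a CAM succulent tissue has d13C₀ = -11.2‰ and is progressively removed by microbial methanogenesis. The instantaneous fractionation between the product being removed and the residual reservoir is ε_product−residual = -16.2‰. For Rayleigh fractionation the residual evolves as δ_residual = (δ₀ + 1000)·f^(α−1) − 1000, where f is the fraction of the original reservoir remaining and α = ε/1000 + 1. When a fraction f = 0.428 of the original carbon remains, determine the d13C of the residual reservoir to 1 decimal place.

Rayleigh residual: δ_res = (δ₀ + 1000)·f^(α−1) − 1000
α = ε/1000 + 1 = 0.98380, so α − 1 = -0.01620
f^(α−1) = 0.428^(-0.01620) = 1.013843
δ_res = (-11.2 + 1000) × 1.013843 − 1000 = 1002.488 − 1000 = 2.49‰

2.5‰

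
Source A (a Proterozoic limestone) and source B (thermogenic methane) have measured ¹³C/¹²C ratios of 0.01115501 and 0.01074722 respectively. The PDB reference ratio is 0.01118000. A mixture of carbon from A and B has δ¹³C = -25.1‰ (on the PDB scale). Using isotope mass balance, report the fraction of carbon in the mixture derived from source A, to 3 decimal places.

0.373

δ_A = (0.01115501/0.01118000 − 1)×1000 = (0.997765 − 1)×1000 = -2.235‰
δ_B = (0.01074722/0.01118000 − 1)×1000 = (0.961290 − 1)×1000 = -38.710‰
f_A = (δ_mix − δ_B)/(δ_A − δ_B) = (-25.1 − (-38.710))/(-2.235 − (-38.710))
f_A = 13.610 / 36.475 = 0.3731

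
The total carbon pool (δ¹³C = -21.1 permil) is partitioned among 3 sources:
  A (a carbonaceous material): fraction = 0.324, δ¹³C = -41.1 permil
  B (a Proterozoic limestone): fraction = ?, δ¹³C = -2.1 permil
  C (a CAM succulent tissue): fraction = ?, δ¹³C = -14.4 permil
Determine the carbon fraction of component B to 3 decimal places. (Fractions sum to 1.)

Let f_B and f_C be the unknown fractions; fractions sum to 1 so f_B + f_C = 0.676.
Mass balance: Σ fᵢ·δᵢ = δ_bulk ⇒ f_B·(-2.1) + f_C·(-14.4) = -21.1 − (-13.316) = -7.784
Substitute f_C = 0.676 − f_B:
f_B·(-2.1 − -14.4) = -7.784 − 0.676×(-14.4) = 1.951
f_B = 1.951 / 12.3 = 0.1586

0.159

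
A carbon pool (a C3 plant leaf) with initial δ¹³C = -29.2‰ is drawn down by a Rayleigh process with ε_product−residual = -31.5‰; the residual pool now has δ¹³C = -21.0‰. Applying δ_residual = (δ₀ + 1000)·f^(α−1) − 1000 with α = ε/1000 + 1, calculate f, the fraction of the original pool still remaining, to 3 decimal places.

α − 1 = ε/1000 = -0.0315
(δ_res + 1000)/(δ₀ + 1000) = (-21.0 + 1000)/(-29.2 + 1000) = 979.0/970.8 = 1.008447
f = 1.008447^(1/-0.0315) = exp(ln(1.008447)/-0.0315) = exp(0.00841/-0.0315)
f = exp(-0.2670) = 0.7657

0.766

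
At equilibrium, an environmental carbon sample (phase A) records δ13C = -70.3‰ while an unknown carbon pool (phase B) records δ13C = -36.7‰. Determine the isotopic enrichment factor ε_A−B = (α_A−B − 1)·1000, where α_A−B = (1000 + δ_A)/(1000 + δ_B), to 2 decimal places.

α_A−B = (1000 + -70.3) / (1000 + -36.7) = 929.7 / 963.3 = 0.965120
ε_A−B = (0.965120 − 1) × 1000 = -34.880‰
(The approximation ε ≈ δ_A − δ_B would give -33.6‰.)

-34.88‰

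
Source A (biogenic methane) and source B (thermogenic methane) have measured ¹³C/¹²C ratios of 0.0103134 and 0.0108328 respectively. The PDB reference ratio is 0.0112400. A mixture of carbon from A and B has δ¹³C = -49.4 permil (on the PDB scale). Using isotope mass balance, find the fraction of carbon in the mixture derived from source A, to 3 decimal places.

0.285

δ_A = (0.0103134/0.0112400 − 1)×1000 = (0.917562 − 1)×1000 = -82.438 permil
δ_B = (0.0108328/0.0112400 − 1)×1000 = (0.963772 − 1)×1000 = -36.228 permil
f_A = (δ_mix − δ_B)/(δ_A − δ_B) = (-49.4 − (-36.228))/(-82.438 − (-36.228))
f_A = -13.172 / -46.210 = 0.2851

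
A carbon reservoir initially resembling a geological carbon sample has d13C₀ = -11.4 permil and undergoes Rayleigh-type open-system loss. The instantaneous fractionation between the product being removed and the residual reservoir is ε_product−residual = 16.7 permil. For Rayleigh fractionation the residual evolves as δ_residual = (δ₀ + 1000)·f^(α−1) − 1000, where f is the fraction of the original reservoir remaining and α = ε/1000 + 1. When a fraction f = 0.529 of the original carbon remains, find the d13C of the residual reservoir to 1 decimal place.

Rayleigh residual: δ_res = (δ₀ + 1000)·f^(α−1) − 1000
α = ε/1000 + 1 = 1.01670, so α − 1 = 0.01670
f^(α−1) = 0.529^(0.01670) = 0.989422
δ_res = (-11.4 + 1000) × 0.989422 − 1000 = 978.143 − 1000 = -21.86 permil

-21.9 permil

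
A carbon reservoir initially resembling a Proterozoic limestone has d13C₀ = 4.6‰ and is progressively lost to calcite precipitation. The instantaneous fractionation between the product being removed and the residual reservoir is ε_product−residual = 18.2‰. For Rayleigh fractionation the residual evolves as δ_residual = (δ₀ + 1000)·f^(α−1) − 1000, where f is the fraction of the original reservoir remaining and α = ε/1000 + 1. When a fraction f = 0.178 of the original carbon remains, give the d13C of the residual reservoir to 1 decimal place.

Rayleigh residual: δ_res = (δ₀ + 1000)·f^(α−1) − 1000
α = ε/1000 + 1 = 1.01820, so α − 1 = 0.01820
f^(α−1) = 0.178^(0.01820) = 0.969076
δ_res = (4.6 + 1000) × 0.969076 − 1000 = 973.533 − 1000 = -26.47‰

-26.5‰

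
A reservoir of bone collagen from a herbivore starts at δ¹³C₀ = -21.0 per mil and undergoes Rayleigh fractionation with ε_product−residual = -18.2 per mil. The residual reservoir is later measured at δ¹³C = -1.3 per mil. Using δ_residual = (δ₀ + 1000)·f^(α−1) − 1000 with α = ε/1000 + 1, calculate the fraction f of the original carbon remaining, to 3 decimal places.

α − 1 = ε/1000 = -0.0182
(δ_res + 1000)/(δ₀ + 1000) = (-1.3 + 1000)/(-21.0 + 1000) = 998.7/979.0 = 1.020123
f = 1.020123^(1/-0.0182) = exp(ln(1.020123)/-0.0182) = exp(0.01992/-0.0182)
f = exp(-1.0947) = 0.3347

0.335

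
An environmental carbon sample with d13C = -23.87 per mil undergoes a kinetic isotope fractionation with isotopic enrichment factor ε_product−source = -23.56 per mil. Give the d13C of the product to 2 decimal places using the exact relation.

To first order, δ_product ≈ δ_source + ε = -47.43 per mil.
Exactly, δ_product = (δ_source + 1000)·(ε/1000 + 1) − 1000.
δ_product = (-23.87 + 1000) × (-23.56/1000 + 1) − 1000
δ_product = -46.868 per mil

-46.87 per mil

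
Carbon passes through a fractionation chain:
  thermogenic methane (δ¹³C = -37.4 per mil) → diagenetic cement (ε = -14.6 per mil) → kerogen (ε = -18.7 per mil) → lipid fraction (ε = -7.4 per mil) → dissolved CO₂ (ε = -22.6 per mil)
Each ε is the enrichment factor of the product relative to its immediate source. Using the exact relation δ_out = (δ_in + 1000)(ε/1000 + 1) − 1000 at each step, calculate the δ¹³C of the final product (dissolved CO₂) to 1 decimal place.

step 1: δ = (-37.40 + 1000)·(-14.6/1000 + 1) − 1000 = -51.45 per mil
step 2: δ = (-51.45 + 1000)·(-18.7/1000 + 1) − 1000 = -69.19 per mil
step 3: δ = (-69.19 + 1000)·(-7.4/1000 + 1) − 1000 = -76.08 per mil
step 4: δ = (-76.08 + 1000)·(-22.6/1000 + 1) − 1000 = -96.96 per mil

-97.0 per mil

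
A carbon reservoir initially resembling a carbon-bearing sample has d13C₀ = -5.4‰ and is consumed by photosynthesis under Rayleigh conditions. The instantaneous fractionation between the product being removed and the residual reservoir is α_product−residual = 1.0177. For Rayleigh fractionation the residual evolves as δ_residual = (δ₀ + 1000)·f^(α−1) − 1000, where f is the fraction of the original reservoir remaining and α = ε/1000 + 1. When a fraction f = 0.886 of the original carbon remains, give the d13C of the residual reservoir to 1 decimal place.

Rayleigh residual: δ_res = (δ₀ + 1000)·f^(α−1) − 1000
α − 1 = 0.01770
f^(α−1) = 0.886^(0.01770) = 0.997860
δ_res = (-5.4 + 1000) × 0.997860 − 1000 = 992.471 − 1000 = -7.53‰

-7.5‰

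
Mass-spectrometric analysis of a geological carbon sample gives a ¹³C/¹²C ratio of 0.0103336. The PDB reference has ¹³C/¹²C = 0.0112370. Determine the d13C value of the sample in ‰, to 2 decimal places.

d13C = (R_sample / R_standard − 1) × 1000
R_sample / R_standard = 0.0103336 / 0.0112370 = 0.919605
d13C = (0.919605 − 1) × 1000 = -80.395‰

-80.40‰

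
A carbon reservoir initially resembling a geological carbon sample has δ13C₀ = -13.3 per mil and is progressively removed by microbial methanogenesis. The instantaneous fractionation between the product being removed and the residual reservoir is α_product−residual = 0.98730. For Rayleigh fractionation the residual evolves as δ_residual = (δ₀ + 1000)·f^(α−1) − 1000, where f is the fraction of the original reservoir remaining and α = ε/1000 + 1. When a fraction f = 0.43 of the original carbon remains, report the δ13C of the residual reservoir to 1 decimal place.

-2.7 per mil

Rayleigh residual: δ_res = (δ₀ + 1000)·f^(α−1) − 1000
α − 1 = -0.01270
f^(α−1) = 0.43^(-0.01270) = 1.010776
δ_res = (-13.3 + 1000) × 1.010776 − 1000 = 997.333 − 1000 = -2.67 per mil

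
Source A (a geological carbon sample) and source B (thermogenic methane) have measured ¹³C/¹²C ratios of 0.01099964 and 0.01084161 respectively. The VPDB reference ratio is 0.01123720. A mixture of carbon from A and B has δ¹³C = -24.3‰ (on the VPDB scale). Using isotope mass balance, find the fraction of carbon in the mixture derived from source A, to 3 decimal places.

δ_A = (0.01099964/0.01123720 − 1)×1000 = (0.978860 − 1)×1000 = -21.140‰
δ_B = (0.01084161/0.01123720 − 1)×1000 = (0.964796 − 1)×1000 = -35.204‰
f_A = (δ_mix − δ_B)/(δ_A − δ_B) = (-24.3 − (-35.204))/(-21.140 − (-35.204))
f_A = 10.904 / 14.063 = 0.7753

0.775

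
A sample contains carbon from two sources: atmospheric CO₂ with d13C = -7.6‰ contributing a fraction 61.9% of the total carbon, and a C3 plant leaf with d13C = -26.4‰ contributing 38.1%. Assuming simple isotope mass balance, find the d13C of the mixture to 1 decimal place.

δ_mix = f_A·δ_A + f_B·δ_B
δ_mix = 0.619 × (-7.6) + 0.381 × (-26.4)
δ_mix = -4.70 + -10.06 = -14.76‰

-14.8‰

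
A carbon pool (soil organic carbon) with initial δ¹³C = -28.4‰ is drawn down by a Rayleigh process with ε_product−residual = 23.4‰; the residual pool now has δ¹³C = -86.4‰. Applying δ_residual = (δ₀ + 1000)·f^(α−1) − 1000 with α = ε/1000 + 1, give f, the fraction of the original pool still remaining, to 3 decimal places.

α − 1 = ε/1000 = 0.0234
(δ_res + 1000)/(δ₀ + 1000) = (-86.4 + 1000)/(-28.4 + 1000) = 913.6/971.6 = 0.940305
f = 0.940305^(1/0.0234) = exp(ln(0.940305)/0.0234) = exp(-0.06155/0.0234)
f = exp(-2.6304) = 0.0720

0.072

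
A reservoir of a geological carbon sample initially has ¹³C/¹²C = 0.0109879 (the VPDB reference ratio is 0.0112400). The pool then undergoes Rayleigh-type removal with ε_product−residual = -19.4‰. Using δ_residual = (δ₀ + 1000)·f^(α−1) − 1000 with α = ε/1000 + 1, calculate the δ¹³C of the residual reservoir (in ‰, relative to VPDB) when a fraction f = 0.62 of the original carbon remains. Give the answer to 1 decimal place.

δ₀ = (0.0109879/0.0112400 − 1)×1000 = (0.977571 − 1)×1000 = -22.429‰
α − 1 = ε/1000 = -0.0194
f^(α−1) = 0.62^(-0.0194) = 1.009317
δ_res = (-22.429 + 1000) × 1.009317 − 1000 = 986.679 − 1000 = -13.32‰

-13.3‰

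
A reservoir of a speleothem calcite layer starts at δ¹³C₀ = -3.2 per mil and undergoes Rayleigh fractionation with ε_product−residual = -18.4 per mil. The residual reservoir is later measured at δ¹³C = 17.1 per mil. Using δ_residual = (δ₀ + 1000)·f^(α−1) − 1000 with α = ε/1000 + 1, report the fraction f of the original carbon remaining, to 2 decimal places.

0.33

α − 1 = ε/1000 = -0.0184
(δ_res + 1000)/(δ₀ + 1000) = (17.1 + 1000)/(-3.2 + 1000) = 1017.1/996.8 = 1.020365
f = 1.020365^(1/-0.0184) = exp(ln(1.020365)/-0.0184) = exp(0.02016/-0.0184)
f = exp(-1.0957) = 0.3343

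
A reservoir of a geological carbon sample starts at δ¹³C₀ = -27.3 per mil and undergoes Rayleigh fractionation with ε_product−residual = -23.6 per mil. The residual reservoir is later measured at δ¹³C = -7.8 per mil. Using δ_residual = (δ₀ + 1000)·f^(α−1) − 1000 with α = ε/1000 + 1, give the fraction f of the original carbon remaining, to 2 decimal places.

0.43

α − 1 = ε/1000 = -0.0236
(δ_res + 1000)/(δ₀ + 1000) = (-7.8 + 1000)/(-27.3 + 1000) = 992.2/972.7 = 1.020047
f = 1.020047^(1/-0.0236) = exp(ln(1.020047)/-0.0236) = exp(0.01985/-0.0236)
f = exp(-0.8411) = 0.4313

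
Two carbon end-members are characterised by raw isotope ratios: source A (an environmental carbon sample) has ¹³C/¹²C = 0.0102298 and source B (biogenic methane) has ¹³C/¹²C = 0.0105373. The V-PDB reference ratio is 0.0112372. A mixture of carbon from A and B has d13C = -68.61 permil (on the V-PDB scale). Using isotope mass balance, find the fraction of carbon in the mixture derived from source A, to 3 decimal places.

δ_A = (0.0102298/0.0112372 − 1)×1000 = (0.910351 − 1)×1000 = -89.649 permil
δ_B = (0.0105373/0.0112372 − 1)×1000 = (0.937716 − 1)×1000 = -62.284 permil
f_A = (δ_mix − δ_B)/(δ_A − δ_B) = (-68.61 − (-62.284))/(-89.649 − (-62.284))
f_A = -6.326 / -27.364 = 0.2312

0.231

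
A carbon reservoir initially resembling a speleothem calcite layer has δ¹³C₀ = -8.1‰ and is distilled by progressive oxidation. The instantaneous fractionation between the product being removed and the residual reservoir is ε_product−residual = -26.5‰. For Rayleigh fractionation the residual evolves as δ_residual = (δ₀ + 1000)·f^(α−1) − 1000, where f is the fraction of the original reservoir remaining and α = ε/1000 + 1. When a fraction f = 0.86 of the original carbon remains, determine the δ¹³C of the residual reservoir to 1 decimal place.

Rayleigh residual: δ_res = (δ₀ + 1000)·f^(α−1) − 1000
α = ε/1000 + 1 = 0.97350, so α − 1 = -0.02650
f^(α−1) = 0.86^(-0.02650) = 1.004005
δ_res = (-8.1 + 1000) × 1.004005 − 1000 = 995.872 − 1000 = -4.13‰

-4.1‰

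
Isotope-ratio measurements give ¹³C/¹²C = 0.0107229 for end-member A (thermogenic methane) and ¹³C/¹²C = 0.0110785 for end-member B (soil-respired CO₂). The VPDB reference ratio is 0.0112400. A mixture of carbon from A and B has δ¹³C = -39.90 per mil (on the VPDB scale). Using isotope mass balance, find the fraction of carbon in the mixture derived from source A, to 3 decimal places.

0.807

δ_A = (0.0107229/0.0112400 − 1)×1000 = (0.953995 − 1)×1000 = -46.005 per mil
δ_B = (0.0110785/0.0112400 − 1)×1000 = (0.985632 − 1)×1000 = -14.368 per mil
f_A = (δ_mix − δ_B)/(δ_A − δ_B) = (-39.90 − (-14.368))/(-46.005 − (-14.368))
f_A = -25.532 / -31.637 = 0.8070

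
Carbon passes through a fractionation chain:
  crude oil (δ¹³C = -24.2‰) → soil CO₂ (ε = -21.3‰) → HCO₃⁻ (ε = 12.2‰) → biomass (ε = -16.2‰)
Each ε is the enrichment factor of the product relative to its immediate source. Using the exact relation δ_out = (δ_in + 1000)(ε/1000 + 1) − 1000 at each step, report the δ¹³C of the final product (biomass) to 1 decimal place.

-49.0‰

step 1: δ = (-24.20 + 1000)·(-21.3/1000 + 1) − 1000 = -44.98‰
step 2: δ = (-44.98 + 1000)·(12.2/1000 + 1) − 1000 = -33.33‰
step 3: δ = (-33.33 + 1000)·(-16.2/1000 + 1) − 1000 = -48.99‰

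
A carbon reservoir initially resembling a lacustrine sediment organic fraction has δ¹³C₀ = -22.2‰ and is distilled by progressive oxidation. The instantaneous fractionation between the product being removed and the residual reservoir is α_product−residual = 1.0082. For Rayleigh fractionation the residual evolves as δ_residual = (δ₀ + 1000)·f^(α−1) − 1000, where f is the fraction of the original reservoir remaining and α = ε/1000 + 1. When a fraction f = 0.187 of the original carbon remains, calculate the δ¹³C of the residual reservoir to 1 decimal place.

-35.6‰

Rayleigh residual: δ_res = (δ₀ + 1000)·f^(α−1) − 1000
α − 1 = 0.00820
f^(α−1) = 0.187^(0.00820) = 0.986346
δ_res = (-22.2 + 1000) × 0.986346 − 1000 = 964.449 − 1000 = -35.55‰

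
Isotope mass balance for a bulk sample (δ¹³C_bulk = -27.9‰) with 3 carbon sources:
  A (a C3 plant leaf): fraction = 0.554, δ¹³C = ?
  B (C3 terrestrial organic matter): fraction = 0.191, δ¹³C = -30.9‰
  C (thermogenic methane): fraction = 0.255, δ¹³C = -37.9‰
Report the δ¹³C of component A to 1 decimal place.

Isotope mass balance: δ_bulk = Σ fᵢ·δᵢ.
-27.9 = 0.554×δ_A + 0.191×(-30.9) + 0.255×(-37.9)
0.554·δ_A = -27.9 − (-15.566) = -12.334
δ_A = -12.334 / 0.554 = -22.26‰

-22.3‰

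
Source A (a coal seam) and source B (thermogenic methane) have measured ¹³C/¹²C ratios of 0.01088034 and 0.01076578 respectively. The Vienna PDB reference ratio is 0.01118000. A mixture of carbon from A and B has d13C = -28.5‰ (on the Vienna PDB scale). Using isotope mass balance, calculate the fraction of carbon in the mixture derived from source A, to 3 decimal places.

δ_A = (0.01088034/0.01118000 − 1)×1000 = (0.973197 − 1)×1000 = -26.803‰
δ_B = (0.01076578/0.01118000 − 1)×1000 = (0.962950 − 1)×1000 = -37.050‰
f_A = (δ_mix − δ_B)/(δ_A − δ_B) = (-28.5 − (-37.050))/(-26.803 − (-37.050))
f_A = 8.550 / 10.247 = 0.8344

0.834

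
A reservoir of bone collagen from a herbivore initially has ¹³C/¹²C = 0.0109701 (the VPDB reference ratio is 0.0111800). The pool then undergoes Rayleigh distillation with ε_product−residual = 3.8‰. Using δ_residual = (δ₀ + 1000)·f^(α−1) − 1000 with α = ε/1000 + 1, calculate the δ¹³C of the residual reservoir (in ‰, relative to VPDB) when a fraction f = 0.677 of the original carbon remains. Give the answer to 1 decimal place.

δ₀ = (0.0109701/0.0111800 − 1)×1000 = (0.981225 − 1)×1000 = -18.775‰
α − 1 = ε/1000 = 0.0038
f^(α−1) = 0.677^(0.0038) = 0.998519
δ_res = (-18.775 + 1000) × 0.998519 − 1000 = 979.772 − 1000 = -20.23‰

-20.2‰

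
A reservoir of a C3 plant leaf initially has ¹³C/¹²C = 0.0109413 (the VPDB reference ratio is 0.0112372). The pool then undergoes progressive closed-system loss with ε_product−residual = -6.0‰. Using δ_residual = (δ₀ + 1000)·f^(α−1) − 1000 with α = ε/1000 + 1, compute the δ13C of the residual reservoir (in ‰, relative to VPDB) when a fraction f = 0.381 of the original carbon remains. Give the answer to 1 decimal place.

-20.7‰

δ₀ = (0.0109413/0.0112372 − 1)×1000 = (0.973668 − 1)×1000 = -26.332‰
α − 1 = ε/1000 = -0.0060
f^(α−1) = 0.381^(-0.0060) = 1.005807
δ_res = (-26.332 + 1000) × 1.005807 − 1000 = 979.321 − 1000 = -20.68‰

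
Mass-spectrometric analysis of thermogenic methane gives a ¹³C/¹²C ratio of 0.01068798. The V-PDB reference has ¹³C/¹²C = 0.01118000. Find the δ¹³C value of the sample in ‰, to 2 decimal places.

δ¹³C = (R_sample / R_standard − 1) × 1000
R_sample / R_standard = 0.01068798 / 0.01118000 = 0.955991
δ¹³C = (0.955991 − 1) × 1000 = -44.009‰

-44.01‰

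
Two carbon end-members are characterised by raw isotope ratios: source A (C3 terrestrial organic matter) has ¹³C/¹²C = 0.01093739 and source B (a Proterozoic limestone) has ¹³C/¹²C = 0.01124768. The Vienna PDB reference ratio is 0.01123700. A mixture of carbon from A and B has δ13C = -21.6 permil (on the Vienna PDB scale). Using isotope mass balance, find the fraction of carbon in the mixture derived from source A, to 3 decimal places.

0.817

δ_A = (0.01093739/0.01123700 − 1)×1000 = (0.973337 − 1)×1000 = -26.663 permil
δ_B = (0.01124768/0.01123700 − 1)×1000 = (1.000950 − 1)×1000 = 0.950 permil
f_A = (δ_mix − δ_B)/(δ_A − δ_B) = (-21.6 − (0.950))/(-26.663 − (0.950))
f_A = -22.550 / -27.613 = 0.8167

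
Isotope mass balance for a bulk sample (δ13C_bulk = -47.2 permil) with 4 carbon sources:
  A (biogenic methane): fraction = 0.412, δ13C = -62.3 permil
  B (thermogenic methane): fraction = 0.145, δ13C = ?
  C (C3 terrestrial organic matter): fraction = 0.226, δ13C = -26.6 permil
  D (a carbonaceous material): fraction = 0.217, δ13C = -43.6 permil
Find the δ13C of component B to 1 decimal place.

Isotope mass balance: δ_bulk = Σ fᵢ·δᵢ.
-47.2 = 0.412×(-62.3) + 0.145×δ_B + 0.226×(-26.6) + 0.217×(-43.6)
0.145·δ_B = -47.2 − (-41.140) = -6.060
δ_B = -6.060 / 0.145 = -41.79 permil

-41.8 permil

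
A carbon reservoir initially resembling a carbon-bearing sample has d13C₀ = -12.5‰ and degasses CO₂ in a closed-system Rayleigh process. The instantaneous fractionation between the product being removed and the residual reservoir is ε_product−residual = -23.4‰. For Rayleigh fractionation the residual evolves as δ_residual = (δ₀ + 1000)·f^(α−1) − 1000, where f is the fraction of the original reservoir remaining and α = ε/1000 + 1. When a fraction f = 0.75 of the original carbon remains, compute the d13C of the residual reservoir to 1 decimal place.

Rayleigh residual: δ_res = (δ₀ + 1000)·f^(α−1) − 1000
α = ε/1000 + 1 = 0.97660, so α − 1 = -0.02340
f^(α−1) = 0.75^(-0.02340) = 1.006754
δ_res = (-12.5 + 1000) × 1.006754 − 1000 = 994.170 − 1000 = -5.83‰

-5.8‰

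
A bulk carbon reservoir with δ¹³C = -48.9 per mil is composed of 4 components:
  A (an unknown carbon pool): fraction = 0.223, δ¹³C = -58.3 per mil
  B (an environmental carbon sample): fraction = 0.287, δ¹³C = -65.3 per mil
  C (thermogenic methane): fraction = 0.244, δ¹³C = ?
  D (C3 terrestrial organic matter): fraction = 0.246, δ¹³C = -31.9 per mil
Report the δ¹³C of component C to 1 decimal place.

Isotope mass balance: δ_bulk = Σ fᵢ·δᵢ.
-48.9 = 0.223×(-58.3) + 0.287×(-65.3) + 0.244×δ_C + 0.246×(-31.9)
0.244·δ_C = -48.9 − (-39.589) = -9.311
δ_C = -9.311 / 0.244 = -38.16 per mil

-38.2 per mil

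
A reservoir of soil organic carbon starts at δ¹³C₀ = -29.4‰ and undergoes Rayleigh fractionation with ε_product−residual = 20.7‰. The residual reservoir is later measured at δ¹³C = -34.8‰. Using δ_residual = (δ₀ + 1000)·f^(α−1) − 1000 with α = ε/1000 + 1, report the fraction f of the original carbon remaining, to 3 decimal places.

0.764

α − 1 = ε/1000 = 0.0207
(δ_res + 1000)/(δ₀ + 1000) = (-34.8 + 1000)/(-29.4 + 1000) = 965.2/970.6 = 0.994436
f = 0.994436^(1/0.0207) = exp(ln(0.994436)/0.0207) = exp(-0.00558/0.0207)
f = exp(-0.2695) = 0.7637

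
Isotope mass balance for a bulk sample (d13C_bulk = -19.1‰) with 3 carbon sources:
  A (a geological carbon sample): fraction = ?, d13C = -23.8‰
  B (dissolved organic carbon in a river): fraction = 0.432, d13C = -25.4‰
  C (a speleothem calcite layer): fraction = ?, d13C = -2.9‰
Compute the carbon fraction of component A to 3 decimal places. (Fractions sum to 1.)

0.310

Let f_A and f_C be the unknown fractions; fractions sum to 1 so f_A + f_C = 0.568.
Mass balance: Σ fᵢ·δᵢ = δ_bulk ⇒ f_A·(-23.8) + f_C·(-2.9) = -19.1 − (-10.973) = -8.127
Substitute f_C = 0.568 − f_A:
f_A·(-23.8 − -2.9) = -8.127 − 0.568×(-2.9) = -6.480
f_A = -6.480 / -20.9 = 0.3100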